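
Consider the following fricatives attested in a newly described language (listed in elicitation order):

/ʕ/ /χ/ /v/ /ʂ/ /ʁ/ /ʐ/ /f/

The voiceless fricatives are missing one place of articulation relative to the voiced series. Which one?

pharyngeal

labiodental: voiceless /f/, voiced /v/.
retroflex: voiceless /ʂ/, voiced /ʐ/.
uvular: voiceless /χ/, voiced /ʁ/.
pharyngeal: voiceless —, voiced /ʕ/.
Every place of articulation has a voiceless member except pharyngeal, where /ħ/ would be expected.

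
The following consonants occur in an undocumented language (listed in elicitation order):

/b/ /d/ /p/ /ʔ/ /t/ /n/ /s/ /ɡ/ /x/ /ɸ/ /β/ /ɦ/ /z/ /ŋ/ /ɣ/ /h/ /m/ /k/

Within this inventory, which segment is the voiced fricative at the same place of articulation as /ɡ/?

/ɡ/ is a voiced velar stop.
The voiced fricative at the same place is a voiced velar fricative — in this inventory, /ɣ/.

/ɣ/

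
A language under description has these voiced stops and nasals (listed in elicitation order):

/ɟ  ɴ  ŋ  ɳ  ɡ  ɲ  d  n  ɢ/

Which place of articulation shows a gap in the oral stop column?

place of articulation  oral stop  nasal   
alveolar          d         n       
retroflex         —         ɳ       
palatal           ɟ         ɲ       
velar             ɡ         ŋ       
uvular            ɢ         ɴ       
Every place of articulation has an oral stop member except retroflex, where /ɖ/ would be expected.

retroflex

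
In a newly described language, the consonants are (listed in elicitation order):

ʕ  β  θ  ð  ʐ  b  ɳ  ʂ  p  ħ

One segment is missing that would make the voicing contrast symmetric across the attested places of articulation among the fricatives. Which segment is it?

Voiceless: /θ/ (dental), /ʂ/ (retroflex), /ħ/ (pharyngeal).
Voiced: /β/ (bilabial), /ð/ (dental), /ʐ/ (retroflex), /ʕ/ (pharyngeal).
The bilabial row has no voiceless member, so the gap is the voiceless bilabial fricative /ɸ/.

/ɸ/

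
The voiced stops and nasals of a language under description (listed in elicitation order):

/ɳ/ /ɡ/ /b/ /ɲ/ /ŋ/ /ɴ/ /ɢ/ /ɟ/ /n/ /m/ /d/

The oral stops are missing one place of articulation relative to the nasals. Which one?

bilabial: oral stop /b/, nasal /m/.
alveolar: oral stop /d/, nasal /n/.
retroflex: oral stop —, nasal /ɳ/.
palatal: oral stop /ɟ/, nasal /ɲ/.
velar: oral stop /ɡ/, nasal /ŋ/.
uvular: oral stop /ɢ/, nasal /ɴ/.
Every place of articulation has an oral stop member except retroflex, where /ɖ/ would be expected.

retroflex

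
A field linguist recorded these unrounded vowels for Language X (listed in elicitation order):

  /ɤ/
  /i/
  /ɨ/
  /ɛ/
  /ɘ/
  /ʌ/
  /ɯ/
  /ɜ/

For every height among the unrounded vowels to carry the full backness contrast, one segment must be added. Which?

Front: /i/ (high), /ɛ/ (low-mid).
Central: /ɨ/ (high), /ɘ/ (high-mid), /ɜ/ (low-mid).
Back: /ɯ/ (high), /ɤ/ (high-mid), /ʌ/ (low-mid).
The high-mid row has no front member, so the gap is the high-mid front unrounded vowel /e/.

/e/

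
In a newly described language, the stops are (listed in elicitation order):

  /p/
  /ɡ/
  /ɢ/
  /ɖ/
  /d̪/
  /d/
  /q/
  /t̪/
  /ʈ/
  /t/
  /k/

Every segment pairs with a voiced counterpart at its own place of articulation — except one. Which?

/p/

Dental: /t̪/ ~ /d̪/
Alveolar: /t/ ~ /d/
Retroflex: /ʈ/ ~ /ɖ/
Velar: /k/ ~ /ɡ/
Uvular: /q/ ~ /ɢ/
Bilabial: only /p/ (voiceless); no voiced partner.
So /p/ is the unpaired segment.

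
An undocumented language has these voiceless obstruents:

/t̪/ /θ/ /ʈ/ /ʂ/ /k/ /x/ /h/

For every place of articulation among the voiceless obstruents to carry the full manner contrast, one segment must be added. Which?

Stop: /t̪/ (dental), /ʈ/ (retroflex), /k/ (velar).
Fricative: /θ/ (dental), /ʂ/ (retroflex), /x/ (velar), /h/ (glottal).
The glottal row has no stop member, so the gap is the glottal stop /ʔ/.

/ʔ/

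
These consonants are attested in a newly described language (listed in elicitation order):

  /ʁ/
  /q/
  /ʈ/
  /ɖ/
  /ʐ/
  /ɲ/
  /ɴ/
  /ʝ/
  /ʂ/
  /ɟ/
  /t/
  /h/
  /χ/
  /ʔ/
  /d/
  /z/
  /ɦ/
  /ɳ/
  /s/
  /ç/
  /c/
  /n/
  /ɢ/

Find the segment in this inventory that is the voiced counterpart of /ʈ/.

/ɖ/

/ʈ/ is a voiceless retroflex stop.
The voiced counterpart is a voiced retroflex stop — in this inventory, /ɖ/.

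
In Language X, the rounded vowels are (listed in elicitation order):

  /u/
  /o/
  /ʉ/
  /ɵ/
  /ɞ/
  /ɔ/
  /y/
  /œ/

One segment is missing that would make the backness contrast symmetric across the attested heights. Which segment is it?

/ø/

high: front /y/, central /ʉ/, back /u/.
high-mid: front —, central /ɵ/, back /o/.
low-mid: front /œ/, central /ɞ/, back /ɔ/.
The high-mid row has no front member, so the gap is the high-mid front rounded vowel /ø/.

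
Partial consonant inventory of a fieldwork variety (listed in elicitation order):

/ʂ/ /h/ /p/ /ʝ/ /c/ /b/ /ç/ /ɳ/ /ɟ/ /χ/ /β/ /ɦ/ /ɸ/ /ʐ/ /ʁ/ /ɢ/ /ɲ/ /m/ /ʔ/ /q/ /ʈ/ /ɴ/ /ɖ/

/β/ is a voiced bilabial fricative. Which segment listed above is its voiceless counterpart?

The voiceless counterpart is a voiceless bilabial fricative — in this inventory, /ɸ/.

/ɸ/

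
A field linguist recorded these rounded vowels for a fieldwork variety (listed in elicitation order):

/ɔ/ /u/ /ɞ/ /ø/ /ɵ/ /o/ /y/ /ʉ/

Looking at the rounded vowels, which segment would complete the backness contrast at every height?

high: front /y/, central /ʉ/, back /u/.
high-mid: front /ø/, central /ɵ/, back /o/.
low-mid: front —, central /ɞ/, back /ɔ/.
The low-mid row has no front member, so the gap is the low-mid front rounded vowel /œ/.

/œ/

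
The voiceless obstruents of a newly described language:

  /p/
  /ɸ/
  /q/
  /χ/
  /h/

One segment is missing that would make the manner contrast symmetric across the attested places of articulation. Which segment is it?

bilabial: stop /p/, fricative /ɸ/.
uvular: stop /q/, fricative /χ/.
glottal: stop —, fricative /h/.
The glottal row has no stop member, so the gap is the glottal stop /ʔ/.

/ʔ/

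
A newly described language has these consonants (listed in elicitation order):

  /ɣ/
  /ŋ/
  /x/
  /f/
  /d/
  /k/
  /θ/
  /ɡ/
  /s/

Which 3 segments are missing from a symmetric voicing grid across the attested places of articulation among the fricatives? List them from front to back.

labiodental: voiceless /f/, voiced —.
dental: voiceless /θ/, voiced —.
alveolar: voiceless /s/, voiced —.
velar: voiceless /x/, voiced /ɣ/.
Gaps, from front to back: labiodental lacks voiced (/v/); dental lacks voiced (/ð/); alveolar lacks voiced (/z/).

/v/, /ð/, /z/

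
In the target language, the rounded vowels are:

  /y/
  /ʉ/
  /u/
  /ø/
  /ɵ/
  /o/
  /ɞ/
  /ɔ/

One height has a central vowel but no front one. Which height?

low-mid

high: front /y/, central /ʉ/, back /u/.
high-mid: front /ø/, central /ɵ/, back /o/.
low-mid: front —, central /ɞ/, back /ɔ/.
Every height has a front member except low-mid, where /œ/ would be expected.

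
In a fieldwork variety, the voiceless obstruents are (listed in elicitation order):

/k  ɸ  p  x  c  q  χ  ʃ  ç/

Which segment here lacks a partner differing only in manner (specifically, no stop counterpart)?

Bilabial: /p/ ~ /ɸ/
Palatal: /c/ ~ /ç/
Velar: /k/ ~ /x/
Uvular: /q/ ~ /χ/
Postalveolar: only /ʃ/ (fricative); no stop partner.
So /ʃ/ is the unpaired segment.

/ʃ/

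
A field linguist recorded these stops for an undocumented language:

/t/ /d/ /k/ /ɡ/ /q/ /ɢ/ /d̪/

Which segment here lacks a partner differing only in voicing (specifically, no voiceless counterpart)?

/d̪/

Alveolar: /t/ ~ /d/
Velar: /k/ ~ /ɡ/
Uvular: /q/ ~ /ɢ/
Dental: only /d̪/ (voiced); no voiceless partner.
So /d̪/ is the unpaired segment.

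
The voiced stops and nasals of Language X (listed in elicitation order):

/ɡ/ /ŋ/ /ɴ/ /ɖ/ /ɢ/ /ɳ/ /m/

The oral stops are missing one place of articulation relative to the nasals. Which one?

bilabial: oral stop —, nasal /m/.
retroflex: oral stop /ɖ/, nasal /ɳ/.
velar: oral stop /ɡ/, nasal /ŋ/.
uvular: oral stop /ɢ/, nasal /ɴ/.
Every place of articulation has an oral stop member except bilabial, where /b/ would be expected.

bilabial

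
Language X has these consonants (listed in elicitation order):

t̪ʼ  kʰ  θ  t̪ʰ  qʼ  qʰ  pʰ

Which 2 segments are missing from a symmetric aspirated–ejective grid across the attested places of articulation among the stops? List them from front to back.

/pʼ/, /kʼ/

Aspirated: /pʰ/ (bilabial), /t̪ʰ/ (dental), /kʰ/ (velar), /qʰ/ (uvular).
Ejective: /t̪ʼ/ (dental), /qʼ/ (uvular).
Gaps, from front to back: bilabial lacks ejective (/pʼ/); velar lacks ejective (/kʼ/).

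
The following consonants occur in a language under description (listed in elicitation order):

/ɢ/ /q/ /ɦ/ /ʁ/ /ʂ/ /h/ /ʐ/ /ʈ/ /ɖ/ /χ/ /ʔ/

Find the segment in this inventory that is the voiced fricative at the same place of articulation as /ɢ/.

/ɢ/ is a voiced uvular stop.
The voiced fricative at the same place is a voiced uvular fricative — in this inventory, /ʁ/.

/ʁ/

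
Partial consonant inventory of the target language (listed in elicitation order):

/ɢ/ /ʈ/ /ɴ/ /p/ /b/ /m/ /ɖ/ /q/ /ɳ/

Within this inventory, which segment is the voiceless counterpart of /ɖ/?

/ɖ/ is a voiced retroflex stop.
The voiceless counterpart is a voiceless retroflex stop — in this inventory, /ʈ/.

/ʈ/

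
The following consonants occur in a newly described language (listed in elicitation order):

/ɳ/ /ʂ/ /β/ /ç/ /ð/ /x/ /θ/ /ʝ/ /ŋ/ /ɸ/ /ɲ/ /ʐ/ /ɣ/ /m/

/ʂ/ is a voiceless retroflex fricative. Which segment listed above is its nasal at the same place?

/ɳ/

The nasal at the same place is a retroflex nasal — in this inventory, /ɳ/.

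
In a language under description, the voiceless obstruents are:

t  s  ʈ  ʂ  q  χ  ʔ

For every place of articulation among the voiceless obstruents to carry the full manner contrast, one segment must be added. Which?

/h/

alveolar: stop /t/, fricative /s/.
retroflex: stop /ʈ/, fricative /ʂ/.
uvular: stop /q/, fricative /χ/.
glottal: stop /ʔ/, fricative —.
The glottal row has no fricative member, so the gap is the glottal fricative /h/.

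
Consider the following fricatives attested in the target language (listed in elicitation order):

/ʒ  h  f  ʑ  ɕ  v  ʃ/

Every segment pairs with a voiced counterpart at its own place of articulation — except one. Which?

/h/

Labiodental: /f/ ~ /v/
Postalveolar: /ʃ/ ~ /ʒ/
Alveolo-palatal: /ɕ/ ~ /ʑ/
Glottal: only /h/ (voiceless); no voiced partner.
So /h/ is the unpaired segment.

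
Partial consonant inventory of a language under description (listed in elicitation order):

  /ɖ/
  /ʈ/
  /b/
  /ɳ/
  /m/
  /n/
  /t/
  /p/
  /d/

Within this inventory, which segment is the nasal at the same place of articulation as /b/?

/m/

/b/ is a voiced bilabial stop.
The nasal at the same place is a bilabial nasal — in this inventory, /m/.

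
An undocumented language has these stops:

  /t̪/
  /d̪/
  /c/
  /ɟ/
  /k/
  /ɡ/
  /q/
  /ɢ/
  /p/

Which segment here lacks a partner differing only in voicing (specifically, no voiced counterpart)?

/p/

Dental: /t̪/ ~ /d̪/
Palatal: /c/ ~ /ɟ/
Velar: /k/ ~ /ɡ/
Uvular: /q/ ~ /ɢ/
Bilabial: only /p/ (voiceless); no voiced partner.
So /p/ is the unpaired segment.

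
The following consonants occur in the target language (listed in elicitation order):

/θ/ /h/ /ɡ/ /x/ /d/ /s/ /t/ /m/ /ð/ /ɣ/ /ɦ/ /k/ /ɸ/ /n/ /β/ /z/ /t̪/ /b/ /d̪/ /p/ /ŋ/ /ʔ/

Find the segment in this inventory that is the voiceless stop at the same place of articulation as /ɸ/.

/p/

/ɸ/ is a voiceless bilabial fricative.
The voiceless stop at the same place is a voiceless bilabial stop — in this inventory, /p/.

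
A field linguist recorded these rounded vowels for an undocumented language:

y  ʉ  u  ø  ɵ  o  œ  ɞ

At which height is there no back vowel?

low-mid

height            front     central   back    
high              y         ʉ         u       
high-mid          ø         ɵ         o       
low-mid           œ         ɞ         —       
Every height has a back member except low-mid, where /ɔ/ would be expected.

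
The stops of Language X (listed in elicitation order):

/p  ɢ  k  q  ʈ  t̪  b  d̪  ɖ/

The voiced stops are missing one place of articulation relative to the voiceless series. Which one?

velar

place of articulation  voiceless  voiced  
bilabial          p         b       
dental            t̪        d̪      
retroflex         ʈ         ɖ       
velar             k         —       
uvular            q         ɢ       
Every place of articulation has a voiced member except velar, where /ɡ/ would be expected.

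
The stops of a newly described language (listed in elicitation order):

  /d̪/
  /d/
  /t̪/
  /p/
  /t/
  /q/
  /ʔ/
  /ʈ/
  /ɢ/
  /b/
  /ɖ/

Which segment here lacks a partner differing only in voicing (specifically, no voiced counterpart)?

/ʔ/

Bilabial: /p/ ~ /b/
Dental: /t̪/ ~ /d̪/
Alveolar: /t/ ~ /d/
Retroflex: /ʈ/ ~ /ɖ/
Uvular: /q/ ~ /ɢ/
Glottal: only /ʔ/ (voiceless); no voiced partner.
So /ʔ/ is the unpaired segment.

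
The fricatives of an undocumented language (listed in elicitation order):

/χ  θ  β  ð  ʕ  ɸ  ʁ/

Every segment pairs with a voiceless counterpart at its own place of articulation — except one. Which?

/ʕ/

Bilabial: /ɸ/ ~ /β/
Dental: /θ/ ~ /ð/
Uvular: /χ/ ~ /ʁ/
Pharyngeal: only /ʕ/ (voiced); no voiceless partner.
So /ʕ/ is the unpaired segment.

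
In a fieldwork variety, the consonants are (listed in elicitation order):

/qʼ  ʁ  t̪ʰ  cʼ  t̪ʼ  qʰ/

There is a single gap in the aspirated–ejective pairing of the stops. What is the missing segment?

place of articulation  aspirated  ejective
dental            t̪ʰ       t̪ʼ     
palatal           —         cʼ      
uvular            qʰ        qʼ      
The palatal row has no aspirated member, so the gap is the aspirated palatal stop /cʰ/.

/cʰ/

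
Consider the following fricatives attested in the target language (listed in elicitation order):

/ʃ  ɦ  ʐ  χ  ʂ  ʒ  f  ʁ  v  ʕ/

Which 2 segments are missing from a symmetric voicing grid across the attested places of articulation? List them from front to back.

/ħ/, /h/

Voiceless: /f/ (labiodental), /ʃ/ (postalveolar), /ʂ/ (retroflex), /χ/ (uvular).
Voiced: /v/ (labiodental), /ʒ/ (postalveolar), /ʐ/ (retroflex), /ʁ/ (uvular), /ʕ/ (pharyngeal), /ɦ/ (glottal).
Gaps, from front to back: pharyngeal lacks voiceless (/ħ/); glottal lacks voiceless (/h/).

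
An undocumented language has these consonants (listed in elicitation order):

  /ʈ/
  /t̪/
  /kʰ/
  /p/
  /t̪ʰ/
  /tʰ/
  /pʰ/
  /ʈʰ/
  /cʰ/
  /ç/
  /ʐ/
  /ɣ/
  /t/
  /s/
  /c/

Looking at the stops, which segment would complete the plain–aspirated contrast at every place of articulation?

bilabial: plain /p/, aspirated /pʰ/.
dental: plain /t̪/, aspirated /t̪ʰ/.
alveolar: plain /t/, aspirated /tʰ/.
retroflex: plain /ʈ/, aspirated /ʈʰ/.
palatal: plain /c/, aspirated /cʰ/.
velar: plain —, aspirated /kʰ/.
The velar row has no plain member, so the gap is the plain velar stop /k/.

/k/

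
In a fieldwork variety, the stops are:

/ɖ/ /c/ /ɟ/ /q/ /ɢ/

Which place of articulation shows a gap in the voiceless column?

retroflex

place of articulation  voiceless  voiced  
retroflex         —         ɖ       
palatal           c         ɟ       
uvular            q         ɢ       
Every place of articulation has a voiceless member except retroflex, where /ʈ/ would be expected.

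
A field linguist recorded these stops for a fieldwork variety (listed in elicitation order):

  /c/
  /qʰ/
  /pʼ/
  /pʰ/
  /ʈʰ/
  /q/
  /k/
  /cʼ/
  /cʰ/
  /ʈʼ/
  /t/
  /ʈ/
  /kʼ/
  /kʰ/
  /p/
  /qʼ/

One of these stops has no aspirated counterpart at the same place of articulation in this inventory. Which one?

/t/

Bilabial: /p/ ~ /pʰ/ ~ /pʼ/
Retroflex: /ʈ/ ~ /ʈʰ/ ~ /ʈʼ/
Palatal: /c/ ~ /cʰ/ ~ /cʼ/
Velar: /k/ ~ /kʰ/ ~ /kʼ/
Uvular: /q/ ~ /qʰ/ ~ /qʼ/
Alveolar: only /t/ (plain); no aspirated partner.
So /t/ is the unpaired segment.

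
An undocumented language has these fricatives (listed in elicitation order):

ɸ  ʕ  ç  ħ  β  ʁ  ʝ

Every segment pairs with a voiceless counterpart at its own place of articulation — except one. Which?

Bilabial: /ɸ/ ~ /β/
Palatal: /ç/ ~ /ʝ/
Pharyngeal: /ħ/ ~ /ʕ/
Uvular: only /ʁ/ (voiced); no voiceless partner.
So /ʁ/ is the unpaired segment.

/ʁ/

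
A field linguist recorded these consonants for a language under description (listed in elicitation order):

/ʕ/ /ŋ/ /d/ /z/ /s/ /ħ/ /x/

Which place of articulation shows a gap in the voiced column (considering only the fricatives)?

velar

Voiceless: /s/ (alveolar), /x/ (velar), /ħ/ (pharyngeal).
Voiced: /z/ (alveolar), /ʕ/ (pharyngeal).
Every place of articulation has a voiced member except velar, where /ɣ/ would be expected.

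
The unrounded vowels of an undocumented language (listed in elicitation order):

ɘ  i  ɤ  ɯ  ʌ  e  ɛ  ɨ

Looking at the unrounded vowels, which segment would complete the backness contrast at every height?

Front: /i/ (high), /e/ (high-mid), /ɛ/ (low-mid).
Central: /ɨ/ (high), /ɘ/ (high-mid).
Back: /ɯ/ (high), /ɤ/ (high-mid), /ʌ/ (low-mid).
The low-mid row has no central member, so the gap is the low-mid central unrounded vowel /ɜ/.

/ɜ/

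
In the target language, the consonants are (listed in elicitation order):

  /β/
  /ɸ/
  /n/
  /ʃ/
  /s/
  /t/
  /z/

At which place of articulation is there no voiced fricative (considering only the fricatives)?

place of articulation  voiceless  voiced  
bilabial          ɸ         β       
alveolar          s         z       
postalveolar      ʃ         —       
Every place of articulation has a voiced member except postalveolar, where /ʒ/ would be expected.

postalveolar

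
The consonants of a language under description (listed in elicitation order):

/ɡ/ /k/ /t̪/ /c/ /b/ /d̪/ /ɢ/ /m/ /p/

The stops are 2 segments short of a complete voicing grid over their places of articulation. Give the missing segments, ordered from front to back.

/ɟ/, /q/

Voiceless: /p/ (bilabial), /t̪/ (dental), /c/ (palatal), /k/ (velar).
Voiced: /b/ (bilabial), /d̪/ (dental), /ɡ/ (velar), /ɢ/ (uvular).
Gaps, from front to back: palatal lacks voiced (/ɟ/); uvular lacks voiceless (/q/).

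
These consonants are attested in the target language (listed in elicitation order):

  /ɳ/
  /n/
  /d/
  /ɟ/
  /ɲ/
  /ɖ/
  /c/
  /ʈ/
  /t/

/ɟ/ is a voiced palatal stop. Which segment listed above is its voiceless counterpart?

The voiceless counterpart is a voiceless palatal stop — in this inventory, /c/.

/c/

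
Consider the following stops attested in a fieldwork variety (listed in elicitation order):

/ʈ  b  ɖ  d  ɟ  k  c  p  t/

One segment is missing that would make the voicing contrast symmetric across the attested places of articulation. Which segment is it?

/ɡ/

Voiceless: /p/ (bilabial), /t/ (alveolar), /ʈ/ (retroflex), /c/ (palatal), /k/ (velar).
Voiced: /b/ (bilabial), /d/ (alveolar), /ɖ/ (retroflex), /ɟ/ (palatal).
The velar row has no voiced member, so the gap is the voiced velar stop /ɡ/.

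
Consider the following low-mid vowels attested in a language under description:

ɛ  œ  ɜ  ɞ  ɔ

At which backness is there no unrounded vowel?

backness          unrounded  rounded 
front             ɛ         œ       
central           ɜ         ɞ       
back              —         ɔ       
Every backness has an unrounded member except back, where /ʌ/ would be expected.

back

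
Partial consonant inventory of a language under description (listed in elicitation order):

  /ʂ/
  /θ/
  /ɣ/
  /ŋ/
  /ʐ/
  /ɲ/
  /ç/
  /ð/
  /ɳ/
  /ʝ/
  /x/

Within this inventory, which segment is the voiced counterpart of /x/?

/ɣ/

/x/ is a voiceless velar fricative.
The voiced counterpart is a voiced velar fricative — in this inventory, /ɣ/.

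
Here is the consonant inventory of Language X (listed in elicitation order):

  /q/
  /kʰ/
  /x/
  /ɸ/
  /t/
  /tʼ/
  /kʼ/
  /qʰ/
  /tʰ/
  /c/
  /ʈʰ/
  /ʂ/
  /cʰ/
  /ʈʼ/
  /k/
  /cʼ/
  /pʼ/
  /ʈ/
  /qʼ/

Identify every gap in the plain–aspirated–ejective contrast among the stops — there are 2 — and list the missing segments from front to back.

place of articulation  plain     aspirated  ejective
bilabial          —         —         pʼ      
alveolar          t         tʰ        tʼ      
retroflex         ʈ         ʈʰ        ʈʼ      
palatal           c         cʰ        cʼ      
velar             k         kʰ        kʼ      
uvular            q         qʰ        qʼ      
Gaps, from front to back: bilabial lacks plain (/p/); bilabial lacks aspirated (/pʰ/).

/p/, /pʰ/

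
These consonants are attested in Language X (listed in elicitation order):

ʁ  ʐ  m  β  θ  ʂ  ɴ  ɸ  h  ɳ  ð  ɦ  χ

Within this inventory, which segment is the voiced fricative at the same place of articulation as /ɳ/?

/ʐ/

/ɳ/ is a retroflex nasal.
The voiced fricative at the same place is a voiced retroflex fricative — in this inventory, /ʐ/.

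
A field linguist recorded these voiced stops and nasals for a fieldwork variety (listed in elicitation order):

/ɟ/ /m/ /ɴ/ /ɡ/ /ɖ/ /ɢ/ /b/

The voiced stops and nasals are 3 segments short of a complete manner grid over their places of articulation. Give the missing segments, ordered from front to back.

/ɳ/, /ɲ/, /ŋ/

place of articulation  oral stop  nasal   
bilabial          b         m       
retroflex         ɖ         —       
palatal           ɟ         —       
velar             ɡ         —       
uvular            ɢ         ɴ       
Gaps, from front to back: retroflex lacks nasal (/ɳ/); palatal lacks nasal (/ɲ/); velar lacks nasal (/ŋ/).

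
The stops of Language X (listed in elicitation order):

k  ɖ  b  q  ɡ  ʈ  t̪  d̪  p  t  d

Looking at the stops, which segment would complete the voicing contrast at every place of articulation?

/ɢ/

place of articulation  voiceless  voiced  
bilabial          p         b       
dental            t̪        d̪      
alveolar          t         d       
retroflex         ʈ         ɖ       
velar             k         ɡ       
uvular            q         —       
The uvular row has no voiced member, so the gap is the voiced uvular stop /ɢ/.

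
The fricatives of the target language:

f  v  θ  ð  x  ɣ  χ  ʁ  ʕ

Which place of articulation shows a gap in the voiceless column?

labiodental: voiceless /f/, voiced /v/.
dental: voiceless /θ/, voiced /ð/.
velar: voiceless /x/, voiced /ɣ/.
uvular: voiceless /χ/, voiced /ʁ/.
pharyngeal: voiceless —, voiced /ʕ/.
Every place of articulation has a voiceless member except pharyngeal, where /ħ/ would be expected.

pharyngeal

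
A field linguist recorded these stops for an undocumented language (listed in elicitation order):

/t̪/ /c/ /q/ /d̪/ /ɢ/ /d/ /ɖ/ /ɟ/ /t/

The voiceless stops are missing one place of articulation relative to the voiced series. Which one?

retroflex

Voiceless: /t̪/ (dental), /t/ (alveolar), /c/ (palatal), /q/ (uvular).
Voiced: /d̪/ (dental), /d/ (alveolar), /ɖ/ (retroflex), /ɟ/ (palatal), /ɢ/ (uvular).
Every place of articulation has a voiceless member except retroflex, where /ʈ/ would be expected.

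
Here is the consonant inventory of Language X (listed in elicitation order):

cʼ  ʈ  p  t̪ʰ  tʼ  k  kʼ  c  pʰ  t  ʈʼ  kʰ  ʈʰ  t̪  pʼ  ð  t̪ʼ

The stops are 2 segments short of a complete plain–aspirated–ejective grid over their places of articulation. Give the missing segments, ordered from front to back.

Plain: /p/ (bilabial), /t̪/ (dental), /t/ (alveolar), /ʈ/ (retroflex), /c/ (palatal), /k/ (velar).
Aspirated: /pʰ/ (bilabial), /t̪ʰ/ (dental), /ʈʰ/ (retroflex), /kʰ/ (velar).
Ejective: /pʼ/ (bilabial), /t̪ʼ/ (dental), /tʼ/ (alveolar), /ʈʼ/ (retroflex), /cʼ/ (palatal), /kʼ/ (velar).
Gaps, from front to back: alveolar lacks aspirated (/tʰ/); palatal lacks aspirated (/cʰ/).

/tʰ/, /cʰ/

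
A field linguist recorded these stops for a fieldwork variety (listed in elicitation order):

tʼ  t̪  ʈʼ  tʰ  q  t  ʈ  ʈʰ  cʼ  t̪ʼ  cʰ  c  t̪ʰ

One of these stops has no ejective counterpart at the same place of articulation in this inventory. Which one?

Dental: /t̪/ ~ /t̪ʰ/ ~ /t̪ʼ/
Alveolar: /t/ ~ /tʰ/ ~ /tʼ/
Retroflex: /ʈ/ ~ /ʈʰ/ ~ /ʈʼ/
Palatal: /c/ ~ /cʰ/ ~ /cʼ/
Uvular: only /q/ (plain); no ejective partner.
So /q/ is the unpaired segment.

/q/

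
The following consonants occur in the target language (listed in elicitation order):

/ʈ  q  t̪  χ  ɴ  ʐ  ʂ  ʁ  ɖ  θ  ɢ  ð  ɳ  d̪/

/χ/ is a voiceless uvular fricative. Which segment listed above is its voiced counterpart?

/ʁ/

The voiced counterpart is a voiced uvular fricative — in this inventory, /ʁ/.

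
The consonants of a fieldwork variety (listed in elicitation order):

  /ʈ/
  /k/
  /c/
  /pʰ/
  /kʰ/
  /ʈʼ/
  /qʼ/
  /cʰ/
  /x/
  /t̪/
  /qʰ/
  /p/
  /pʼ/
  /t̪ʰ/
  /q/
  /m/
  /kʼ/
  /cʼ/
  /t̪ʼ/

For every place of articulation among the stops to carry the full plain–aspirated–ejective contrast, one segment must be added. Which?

bilabial: plain /p/, aspirated /pʰ/, ejective /pʼ/.
dental: plain /t̪/, aspirated /t̪ʰ/, ejective /t̪ʼ/.
retroflex: plain /ʈ/, aspirated —, ejective /ʈʼ/.
palatal: plain /c/, aspirated /cʰ/, ejective /cʼ/.
velar: plain /k/, aspirated /kʰ/, ejective /kʼ/.
uvular: plain /q/, aspirated /qʰ/, ejective /qʼ/.
The retroflex row has no aspirated member, so the gap is the aspirated retroflex stop /ʈʰ/.

/ʈʰ/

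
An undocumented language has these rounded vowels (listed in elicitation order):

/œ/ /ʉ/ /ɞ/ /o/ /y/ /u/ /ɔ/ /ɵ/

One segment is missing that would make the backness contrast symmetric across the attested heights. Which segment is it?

Front: /y/ (high), /œ/ (low-mid).
Central: /ʉ/ (high), /ɵ/ (high-mid), /ɞ/ (low-mid).
Back: /u/ (high), /o/ (high-mid), /ɔ/ (low-mid).
The high-mid row has no front member, so the gap is the high-mid front rounded vowel /ø/.

/ø/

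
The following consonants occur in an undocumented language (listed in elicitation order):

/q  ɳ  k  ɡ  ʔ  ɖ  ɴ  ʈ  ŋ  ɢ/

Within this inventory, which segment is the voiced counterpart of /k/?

/k/ is a voiceless velar stop.
The voiced counterpart is a voiced velar stop — in this inventory, /ɡ/.

/ɡ/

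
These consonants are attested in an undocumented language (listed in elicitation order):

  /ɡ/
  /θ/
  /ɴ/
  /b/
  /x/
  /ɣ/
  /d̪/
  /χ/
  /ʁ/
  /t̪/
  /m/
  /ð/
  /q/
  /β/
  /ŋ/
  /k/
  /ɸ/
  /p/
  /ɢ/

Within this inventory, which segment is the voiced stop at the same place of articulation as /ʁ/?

/ʁ/ is a voiced uvular fricative.
The voiced stop at the same place is a voiced uvular stop — in this inventory, /ɢ/.

/ɢ/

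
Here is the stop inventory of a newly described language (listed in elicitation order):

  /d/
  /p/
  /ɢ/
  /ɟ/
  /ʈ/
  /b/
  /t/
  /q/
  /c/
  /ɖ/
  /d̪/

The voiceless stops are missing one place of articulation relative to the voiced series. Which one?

dental

Voiceless: /p/ (bilabial), /t/ (alveolar), /ʈ/ (retroflex), /c/ (palatal), /q/ (uvular).
Voiced: /b/ (bilabial), /d̪/ (dental), /d/ (alveolar), /ɖ/ (retroflex), /ɟ/ (palatal), /ɢ/ (uvular).
Every place of articulation has a voiceless member except dental, where /t̪/ would be expected.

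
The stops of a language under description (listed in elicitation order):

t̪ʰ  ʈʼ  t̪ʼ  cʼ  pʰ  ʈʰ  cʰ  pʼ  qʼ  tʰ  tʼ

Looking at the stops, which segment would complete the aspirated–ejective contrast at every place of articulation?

/qʰ/

bilabial: aspirated /pʰ/, ejective /pʼ/.
dental: aspirated /t̪ʰ/, ejective /t̪ʼ/.
alveolar: aspirated /tʰ/, ejective /tʼ/.
retroflex: aspirated /ʈʰ/, ejective /ʈʼ/.
palatal: aspirated /cʰ/, ejective /cʼ/.
uvular: aspirated —, ejective /qʼ/.
The uvular row has no aspirated member, so the gap is the aspirated uvular stop /qʰ/.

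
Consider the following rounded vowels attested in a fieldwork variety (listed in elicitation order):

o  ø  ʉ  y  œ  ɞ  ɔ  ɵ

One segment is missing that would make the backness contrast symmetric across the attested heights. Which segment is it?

/u/

Front: /y/ (high), /ø/ (high-mid), /œ/ (low-mid).
Central: /ʉ/ (high), /ɵ/ (high-mid), /ɞ/ (low-mid).
Back: /o/ (high-mid), /ɔ/ (low-mid).
The high row has no back member, so the gap is the high back rounded vowel /u/.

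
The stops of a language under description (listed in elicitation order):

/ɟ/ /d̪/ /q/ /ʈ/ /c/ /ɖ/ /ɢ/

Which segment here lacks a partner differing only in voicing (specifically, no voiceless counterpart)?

Retroflex: /ʈ/ ~ /ɖ/
Palatal: /c/ ~ /ɟ/
Uvular: /q/ ~ /ɢ/
Dental: only /d̪/ (voiced); no voiceless partner.
So /d̪/ is the unpaired segment.

/d̪/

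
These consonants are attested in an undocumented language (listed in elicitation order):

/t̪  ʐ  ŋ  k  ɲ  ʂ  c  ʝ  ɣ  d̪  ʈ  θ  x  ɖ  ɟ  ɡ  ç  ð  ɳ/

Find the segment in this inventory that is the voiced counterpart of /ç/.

/ʝ/

/ç/ is a voiceless palatal fricative.
The voiced counterpart is a voiced palatal fricative — in this inventory, /ʝ/.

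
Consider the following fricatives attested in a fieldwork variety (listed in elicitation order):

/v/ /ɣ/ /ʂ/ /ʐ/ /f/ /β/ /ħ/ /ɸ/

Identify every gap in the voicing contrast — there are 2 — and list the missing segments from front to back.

Voiceless: /ɸ/ (bilabial), /f/ (labiodental), /ʂ/ (retroflex), /ħ/ (pharyngeal).
Voiced: /β/ (bilabial), /v/ (labiodental), /ʐ/ (retroflex), /ɣ/ (velar).
Gaps, from front to back: velar lacks voiceless (/x/); pharyngeal lacks voiced (/ʕ/).

/x/, /ʕ/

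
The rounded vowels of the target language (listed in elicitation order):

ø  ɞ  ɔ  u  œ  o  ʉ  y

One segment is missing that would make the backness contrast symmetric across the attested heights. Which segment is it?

high: front /y/, central /ʉ/, back /u/.
high-mid: front /ø/, central —, back /o/.
low-mid: front /œ/, central /ɞ/, back /ɔ/.
The high-mid row has no central member, so the gap is the high-mid central rounded vowel /ɵ/.

/ɵ/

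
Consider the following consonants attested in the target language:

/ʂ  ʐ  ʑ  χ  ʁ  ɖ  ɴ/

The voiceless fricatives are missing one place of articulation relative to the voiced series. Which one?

alveolo-palatal

place of articulation  voiceless  voiced  
retroflex         ʂ         ʐ       
alveolo-palatal   —         ʑ       
uvular            χ         ʁ       
Every place of articulation has a voiceless member except alveolo-palatal, where /ɕ/ would be expected.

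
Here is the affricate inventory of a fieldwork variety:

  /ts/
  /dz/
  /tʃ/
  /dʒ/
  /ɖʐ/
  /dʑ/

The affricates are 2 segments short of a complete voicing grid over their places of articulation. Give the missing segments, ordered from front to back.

/ʈʂ/, /tɕ/

place of articulation  voiceless  voiced  
alveolar          ts        dz      
postalveolar      tʃ        dʒ      
retroflex         —         ɖʐ      
alveolo-palatal   —         dʑ      
Gaps, from front to back: retroflex lacks voiceless (/ʈʂ/); alveolo-palatal lacks voiceless (/tɕ/).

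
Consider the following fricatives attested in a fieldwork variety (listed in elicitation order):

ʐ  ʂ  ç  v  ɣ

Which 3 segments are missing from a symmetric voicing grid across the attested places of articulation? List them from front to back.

/f/, /ʝ/, /x/

place of articulation  voiceless  voiced  
labiodental       —         v       
retroflex         ʂ         ʐ       
palatal           ç         —       
velar             —         ɣ       
Gaps, from front to back: labiodental lacks voiceless (/f/); palatal lacks voiced (/ʝ/); velar lacks voiceless (/x/).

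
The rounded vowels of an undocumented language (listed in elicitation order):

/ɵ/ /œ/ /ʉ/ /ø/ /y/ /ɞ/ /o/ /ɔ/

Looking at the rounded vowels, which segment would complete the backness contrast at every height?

height            front     central   back    
high              y         ʉ         —       
high-mid          ø         ɵ         o       
low-mid           œ         ɞ         ɔ       
The high row has no back member, so the gap is the high back rounded vowel /u/.

/u/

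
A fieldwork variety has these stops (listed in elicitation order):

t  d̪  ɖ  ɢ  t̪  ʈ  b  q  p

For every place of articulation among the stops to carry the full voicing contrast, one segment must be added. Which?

/d/

bilabial: voiceless /p/, voiced /b/.
dental: voiceless /t̪/, voiced /d̪/.
alveolar: voiceless /t/, voiced —.
retroflex: voiceless /ʈ/, voiced /ɖ/.
uvular: voiceless /q/, voiced /ɢ/.
The alveolar row has no voiced member, so the gap is the voiced alveolar stop /d/.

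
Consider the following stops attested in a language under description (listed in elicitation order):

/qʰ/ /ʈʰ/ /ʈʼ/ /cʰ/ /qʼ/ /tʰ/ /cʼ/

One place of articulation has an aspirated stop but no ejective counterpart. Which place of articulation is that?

alveolar

Aspirated: /tʰ/ (alveolar), /ʈʰ/ (retroflex), /cʰ/ (palatal), /qʰ/ (uvular).
Ejective: /ʈʼ/ (retroflex), /cʼ/ (palatal), /qʼ/ (uvular).
Every place of articulation has an ejective member except alveolar, where /tʼ/ would be expected.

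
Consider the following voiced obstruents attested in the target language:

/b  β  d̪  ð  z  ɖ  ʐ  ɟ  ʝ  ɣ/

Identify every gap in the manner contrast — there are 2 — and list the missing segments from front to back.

Stop: /b/ (bilabial), /d̪/ (dental), /ɖ/ (retroflex), /ɟ/ (palatal).
Fricative: /β/ (bilabial), /ð/ (dental), /z/ (alveolar), /ʐ/ (retroflex), /ʝ/ (palatal), /ɣ/ (velar).
Gaps, from front to back: alveolar lacks stop (/d/); velar lacks stop (/ɡ/).

/d/, /ɡ/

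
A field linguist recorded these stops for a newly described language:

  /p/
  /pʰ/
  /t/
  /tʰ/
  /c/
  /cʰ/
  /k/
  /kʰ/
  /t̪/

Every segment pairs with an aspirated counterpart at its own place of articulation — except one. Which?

Bilabial: /p/ ~ /pʰ/
Alveolar: /t/ ~ /tʰ/
Palatal: /c/ ~ /cʰ/
Velar: /k/ ~ /kʰ/
Dental: only /t̪/ (plain); no aspirated partner.
So /t̪/ is the unpaired segment.

/t̪/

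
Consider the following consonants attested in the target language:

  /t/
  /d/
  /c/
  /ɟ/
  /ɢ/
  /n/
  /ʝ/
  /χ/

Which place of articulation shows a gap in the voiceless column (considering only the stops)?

place of articulation  voiceless  voiced  
alveolar          t         d       
palatal           c         ɟ       
uvular            —         ɢ       
Every place of articulation has a voiceless member except uvular, where /q/ would be expected.

uvular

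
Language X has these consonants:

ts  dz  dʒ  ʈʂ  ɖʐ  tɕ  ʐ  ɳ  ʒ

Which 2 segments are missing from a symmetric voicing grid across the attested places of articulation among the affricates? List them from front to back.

alveolar: voiceless /ts/, voiced /dz/.
postalveolar: voiceless —, voiced /dʒ/.
retroflex: voiceless /ʈʂ/, voiced /ɖʐ/.
alveolo-palatal: voiceless /tɕ/, voiced —.
Gaps, from front to back: postalveolar lacks voiceless (/tʃ/); alveolo-palatal lacks voiced (/dʑ/).

/tʃ/, /dʑ/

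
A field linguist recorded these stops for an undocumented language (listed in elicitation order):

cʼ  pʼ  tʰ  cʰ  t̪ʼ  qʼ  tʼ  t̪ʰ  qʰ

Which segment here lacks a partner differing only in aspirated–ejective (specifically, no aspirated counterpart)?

/pʼ/

Dental: /t̪ʰ/ ~ /t̪ʼ/
Alveolar: /tʰ/ ~ /tʼ/
Palatal: /cʰ/ ~ /cʼ/
Uvular: /qʰ/ ~ /qʼ/
Bilabial: only /pʼ/ (ejective); no aspirated partner.
So /pʼ/ is the unpaired segment.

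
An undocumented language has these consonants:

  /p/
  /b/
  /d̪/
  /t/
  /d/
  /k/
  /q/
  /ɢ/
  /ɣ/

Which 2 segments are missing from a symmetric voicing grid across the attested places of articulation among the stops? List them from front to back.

Voiceless: /p/ (bilabial), /t/ (alveolar), /k/ (velar), /q/ (uvular).
Voiced: /b/ (bilabial), /d̪/ (dental), /d/ (alveolar), /ɢ/ (uvular).
Gaps, from front to back: dental lacks voiceless (/t̪/); velar lacks voiced (/ɡ/).

/t̪/, /ɡ/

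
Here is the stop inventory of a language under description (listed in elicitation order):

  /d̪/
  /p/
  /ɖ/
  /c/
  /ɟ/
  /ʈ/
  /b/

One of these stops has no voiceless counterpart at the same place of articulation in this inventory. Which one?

/d̪/

Bilabial: /p/ ~ /b/
Retroflex: /ʈ/ ~ /ɖ/
Palatal: /c/ ~ /ɟ/
Dental: only /d̪/ (voiced); no voiceless partner.
So /d̪/ is the unpaired segment.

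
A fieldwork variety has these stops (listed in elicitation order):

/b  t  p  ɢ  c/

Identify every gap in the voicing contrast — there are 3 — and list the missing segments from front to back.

Voiceless: /p/ (bilabial), /t/ (alveolar), /c/ (palatal).
Voiced: /b/ (bilabial), /ɢ/ (uvular).
Gaps, from front to back: alveolar lacks voiced (/d/); palatal lacks voiced (/ɟ/); uvular lacks voiceless (/q/).

/d/, /ɟ/, /q/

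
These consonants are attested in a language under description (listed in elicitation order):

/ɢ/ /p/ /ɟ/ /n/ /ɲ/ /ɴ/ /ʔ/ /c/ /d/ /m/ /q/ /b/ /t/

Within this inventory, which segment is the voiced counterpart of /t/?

/d/

/t/ is a voiceless alveolar stop.
The voiced counterpart is a voiced alveolar stop — in this inventory, /d/.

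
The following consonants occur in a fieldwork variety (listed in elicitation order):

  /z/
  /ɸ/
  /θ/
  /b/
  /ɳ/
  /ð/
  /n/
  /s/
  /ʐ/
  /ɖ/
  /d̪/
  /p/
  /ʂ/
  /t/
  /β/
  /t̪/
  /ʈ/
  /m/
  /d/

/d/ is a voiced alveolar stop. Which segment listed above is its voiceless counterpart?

/t/

The voiceless counterpart is a voiceless alveolar stop — in this inventory, /t/.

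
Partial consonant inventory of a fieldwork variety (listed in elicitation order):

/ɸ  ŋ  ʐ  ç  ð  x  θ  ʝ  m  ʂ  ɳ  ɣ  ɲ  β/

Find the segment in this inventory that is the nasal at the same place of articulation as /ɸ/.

/m/

/ɸ/ is a voiceless bilabial fricative.
The nasal at the same place is a bilabial nasal — in this inventory, /m/.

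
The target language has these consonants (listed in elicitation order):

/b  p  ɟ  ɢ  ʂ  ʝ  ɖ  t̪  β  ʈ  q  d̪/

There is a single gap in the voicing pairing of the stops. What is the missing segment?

/c/

bilabial: voiceless /p/, voiced /b/.
dental: voiceless /t̪/, voiced /d̪/.
retroflex: voiceless /ʈ/, voiced /ɖ/.
palatal: voiceless —, voiced /ɟ/.
uvular: voiceless /q/, voiced /ɢ/.
The palatal row has no voiceless member, so the gap is the voiceless palatal stop /c/.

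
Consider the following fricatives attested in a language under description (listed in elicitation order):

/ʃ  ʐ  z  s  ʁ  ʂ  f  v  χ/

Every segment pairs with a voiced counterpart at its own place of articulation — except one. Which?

Labiodental: /f/ ~ /v/
Alveolar: /s/ ~ /z/
Retroflex: /ʂ/ ~ /ʐ/
Uvular: /χ/ ~ /ʁ/
Postalveolar: only /ʃ/ (voiceless); no voiced partner.
So /ʃ/ is the unpaired segment.

/ʃ/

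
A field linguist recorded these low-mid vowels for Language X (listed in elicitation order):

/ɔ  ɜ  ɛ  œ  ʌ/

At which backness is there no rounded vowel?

Unrounded: /ɛ/ (front), /ɜ/ (central), /ʌ/ (back).
Rounded: /œ/ (front), /ɔ/ (back).
Every backness has a rounded member except central, where /ɞ/ would be expected.

central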